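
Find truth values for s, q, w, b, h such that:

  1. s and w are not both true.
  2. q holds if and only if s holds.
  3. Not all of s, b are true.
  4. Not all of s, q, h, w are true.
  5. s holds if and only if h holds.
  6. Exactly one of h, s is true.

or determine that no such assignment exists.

Case h = True:
  (5) with h=T forces s = True.
  Constraint (6) is violated (h=T, s=T) — contradiction.
Case h = False:
  (5) with h=F forces s = False.
  Constraint (6) is violated (h=F, s=F) — contradiction.
Both cases fail — unsatisfiable.

The formula is unsatisfiable.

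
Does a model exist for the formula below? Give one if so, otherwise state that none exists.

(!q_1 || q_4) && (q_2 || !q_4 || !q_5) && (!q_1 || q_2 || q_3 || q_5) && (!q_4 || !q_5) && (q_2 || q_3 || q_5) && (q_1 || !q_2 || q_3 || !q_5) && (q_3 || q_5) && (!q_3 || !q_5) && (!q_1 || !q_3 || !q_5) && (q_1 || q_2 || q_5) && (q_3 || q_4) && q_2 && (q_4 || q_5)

Unit clause (q_2) forces q_2 = True.
Set q_1 = True.
  then (!q_1 || q_4) forces q_4 = True.
  then (!q_4 || !q_5) forces q_5 = False.
  then (q_3 || q_5) forces q_3 = True.
All clauses satisfied.

q_1 = True, q_2 = True, q_3 = True, q_4 = True, q_5 = False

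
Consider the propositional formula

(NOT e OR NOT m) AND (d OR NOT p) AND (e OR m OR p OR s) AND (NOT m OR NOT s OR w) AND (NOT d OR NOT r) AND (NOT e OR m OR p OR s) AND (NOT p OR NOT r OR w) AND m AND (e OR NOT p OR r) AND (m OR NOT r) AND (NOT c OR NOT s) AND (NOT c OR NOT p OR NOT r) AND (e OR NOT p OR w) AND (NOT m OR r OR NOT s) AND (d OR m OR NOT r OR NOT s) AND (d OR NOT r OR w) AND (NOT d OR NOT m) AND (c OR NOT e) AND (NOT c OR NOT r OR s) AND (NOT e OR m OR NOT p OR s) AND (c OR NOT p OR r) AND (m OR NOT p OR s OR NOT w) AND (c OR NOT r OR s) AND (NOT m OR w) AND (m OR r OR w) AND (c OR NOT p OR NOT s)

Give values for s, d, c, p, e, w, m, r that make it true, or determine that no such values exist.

s=F, d=F, c=T, p=F, e=F, w=T, m=T, r=F

Unit clause (m) forces m = True.
In (NOT d OR NOT m) only NOT d is left, so d = False.
In (NOT m OR w) only w is left, so w = True.
In (NOT e OR NOT m) only NOT e is left, so e = False.
In (d OR NOT p) only NOT p is left, so p = False.
Set s = False.
Set c = True.
  then (NOT c OR NOT r OR s) forces r = False.
All clauses satisfied.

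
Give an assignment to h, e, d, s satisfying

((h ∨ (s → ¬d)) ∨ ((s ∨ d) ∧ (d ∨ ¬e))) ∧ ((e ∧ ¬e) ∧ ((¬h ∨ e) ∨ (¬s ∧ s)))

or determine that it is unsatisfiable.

Unsatisfiable — no assignment works.

Case e = True: the conjunct ¬e is False.
Case e = False: the conjunct e is False.
Both cases fail — unsatisfiable.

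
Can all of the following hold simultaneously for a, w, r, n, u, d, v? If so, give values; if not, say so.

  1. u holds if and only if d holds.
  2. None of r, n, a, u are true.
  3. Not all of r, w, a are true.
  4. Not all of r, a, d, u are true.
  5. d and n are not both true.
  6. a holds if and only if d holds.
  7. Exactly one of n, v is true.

a = False; w = True; r = False; n = False; u = False; d = False; v = True

  (1) u=F, d=F — same ✓
  (2) {r, n, a, u}: 0 true — none ✓
  (3) {r, w, a}: 1/3 true — not all ✓
  (4) {r, a, d, u}: 0/4 true — not all ✓
  (5) d=F, n=F — not both ✓
  (6) a=F, d=F — same ✓
  (7) {n, v}: 1 true — exactly one ✓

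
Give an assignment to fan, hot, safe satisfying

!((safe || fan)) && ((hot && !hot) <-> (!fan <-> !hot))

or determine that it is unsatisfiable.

fan=F; hot=T; safe=F

  !((safe || fan)) = True
    safe || fan = False
  (hot && !hot) <-> (!fan <-> !hot) = True
    hot && !hot = False
      !hot = False
    !fan <-> !hot = False
      !fan = True
      !hot = False
Both conjuncts True, so the formula holds.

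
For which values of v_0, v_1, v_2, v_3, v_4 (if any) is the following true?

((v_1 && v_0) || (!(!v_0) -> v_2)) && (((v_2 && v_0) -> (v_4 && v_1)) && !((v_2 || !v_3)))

v_0: False, v_1: True, v_2: False, v_3: True, v_4: True

  (v_1 && v_0) || (!(!v_0) -> v_2) = True
    v_1 && v_0 = False
    !(!v_0) -> v_2 = True
      !(!v_0) = False
        !v_0 = True
  ((v_2 && v_0) -> (v_4 && v_1)) && !((v_2 || !v_3)) = True
    (v_2 && v_0) -> (v_4 && v_1) = True
      v_2 && v_0 = False
      v_4 && v_1 = True
    !((v_2 || !v_3)) = True
      v_2 || !v_3 = False
        !v_3 = False
Both conjuncts True, so the formula holds.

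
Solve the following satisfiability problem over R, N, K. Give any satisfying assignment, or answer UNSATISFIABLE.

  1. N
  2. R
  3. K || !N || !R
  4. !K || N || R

R = True, N = True, K = True

Unit clause (N) forces N = True.
Unit clause (R) forces R = True.
In (K || !N || !R) only K is left, so K = True.
Check each clause:
  (N): N holds.
  (R): R holds.
  (K || !N || !R): K holds.
  (!K || N || R): N holds.
All clauses satisfied.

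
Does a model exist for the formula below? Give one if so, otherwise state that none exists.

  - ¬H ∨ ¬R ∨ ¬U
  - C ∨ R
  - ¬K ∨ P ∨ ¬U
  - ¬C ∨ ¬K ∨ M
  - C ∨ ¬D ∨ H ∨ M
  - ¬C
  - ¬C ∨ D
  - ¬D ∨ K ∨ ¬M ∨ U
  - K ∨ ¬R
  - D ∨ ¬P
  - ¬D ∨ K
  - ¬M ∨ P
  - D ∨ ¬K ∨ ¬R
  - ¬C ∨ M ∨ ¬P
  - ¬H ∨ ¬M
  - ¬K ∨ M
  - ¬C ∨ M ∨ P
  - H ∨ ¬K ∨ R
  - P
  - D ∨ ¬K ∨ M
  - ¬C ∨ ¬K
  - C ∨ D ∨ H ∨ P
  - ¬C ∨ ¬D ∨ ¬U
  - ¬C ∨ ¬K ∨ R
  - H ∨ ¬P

Case C = True:
  Clause (¬C) is falsified — contradiction.
Case C = False:
  (C ∨ R) forces R = True.
  (K ∨ ¬R) forces K = True.
  (D ∨ ¬K ∨ ¬R) forces D = True.
  (¬K ∨ M) forces M = True.
  (¬M ∨ P) forces P = True.
  (¬H ∨ ¬M) forces H = False.
  Clause (H ∨ ¬P) is falsified — contradiction.
Both cases fail, so the formula is unsatisfiable.

No satisfying assignment exists.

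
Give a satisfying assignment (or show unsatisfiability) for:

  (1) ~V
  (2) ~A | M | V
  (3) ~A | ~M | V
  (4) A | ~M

V=F; A=F; M=F

Unit clause (~V) forces V = False.
Set A = False.
  then (A | ~M) forces M = False.
Check each clause:
  (~V): ~V holds.
  (~A | M | V): ~A holds.
  (~A | ~M | V): ~A holds.
  (A | ~M): ~M holds.
All clauses satisfied.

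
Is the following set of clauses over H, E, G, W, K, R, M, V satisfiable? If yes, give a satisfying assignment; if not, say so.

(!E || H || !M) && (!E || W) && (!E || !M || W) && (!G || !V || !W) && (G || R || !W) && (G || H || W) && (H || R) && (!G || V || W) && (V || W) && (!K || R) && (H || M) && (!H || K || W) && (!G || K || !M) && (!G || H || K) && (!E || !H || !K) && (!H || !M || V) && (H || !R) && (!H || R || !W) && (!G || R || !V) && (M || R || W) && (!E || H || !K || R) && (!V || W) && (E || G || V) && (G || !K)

Try H = False:
  (H || R) forces R = True.
  clause (H || !R) is falsified — backtrack.
So H = True.
Set E = False.
Set G = False.
  then (E || G || V) forces V = True.
  then (G || !K) forces K = False.
  then (!H || K || W) forces W = True.
  then (!H || R || !W) forces R = True.
Set M = False.
All clauses satisfied.

H: True; E: False; G: False; W: True; K: False; R: True; M: False; V: True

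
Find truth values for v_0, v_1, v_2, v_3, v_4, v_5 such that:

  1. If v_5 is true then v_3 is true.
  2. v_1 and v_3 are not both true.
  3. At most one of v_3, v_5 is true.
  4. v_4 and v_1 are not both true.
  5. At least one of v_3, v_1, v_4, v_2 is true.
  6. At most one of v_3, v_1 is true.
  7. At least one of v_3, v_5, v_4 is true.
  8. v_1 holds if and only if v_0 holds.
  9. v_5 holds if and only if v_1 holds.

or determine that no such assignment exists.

v_0 = False; v_1 = False; v_2 = False; v_3 = True; v_4 = True; v_5 = False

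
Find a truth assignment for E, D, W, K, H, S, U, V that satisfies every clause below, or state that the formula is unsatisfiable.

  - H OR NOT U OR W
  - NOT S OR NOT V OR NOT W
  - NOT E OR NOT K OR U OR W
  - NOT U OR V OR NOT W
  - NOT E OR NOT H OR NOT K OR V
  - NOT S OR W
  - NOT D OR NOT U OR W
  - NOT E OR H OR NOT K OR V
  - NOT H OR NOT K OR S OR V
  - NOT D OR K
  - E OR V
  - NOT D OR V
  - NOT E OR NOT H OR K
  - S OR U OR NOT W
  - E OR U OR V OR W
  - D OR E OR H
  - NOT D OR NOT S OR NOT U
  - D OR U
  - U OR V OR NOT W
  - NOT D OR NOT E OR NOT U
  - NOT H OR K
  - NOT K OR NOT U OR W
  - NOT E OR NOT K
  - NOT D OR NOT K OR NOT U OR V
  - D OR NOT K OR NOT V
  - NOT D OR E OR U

E = False; D = True; W = True; K = True; H = True; S = False; U = True; V = True

Set E = False.
  then (E OR V) forces V = True.
Try D = False:
  (D OR E OR H) forces H = True.
  (D OR U) forces U = True.
  (NOT H OR K) forces K = True.
  clause (D OR NOT K OR NOT V) is falsified — backtrack.
So D = True.
  then (NOT D OR K) forces K = True.
  then (NOT D OR E OR U) forces U = True.
  then (NOT D OR NOT U OR W) forces W = True.
  then (NOT D OR NOT S OR NOT U) forces S = False.
Set H = True.
All clauses satisfied.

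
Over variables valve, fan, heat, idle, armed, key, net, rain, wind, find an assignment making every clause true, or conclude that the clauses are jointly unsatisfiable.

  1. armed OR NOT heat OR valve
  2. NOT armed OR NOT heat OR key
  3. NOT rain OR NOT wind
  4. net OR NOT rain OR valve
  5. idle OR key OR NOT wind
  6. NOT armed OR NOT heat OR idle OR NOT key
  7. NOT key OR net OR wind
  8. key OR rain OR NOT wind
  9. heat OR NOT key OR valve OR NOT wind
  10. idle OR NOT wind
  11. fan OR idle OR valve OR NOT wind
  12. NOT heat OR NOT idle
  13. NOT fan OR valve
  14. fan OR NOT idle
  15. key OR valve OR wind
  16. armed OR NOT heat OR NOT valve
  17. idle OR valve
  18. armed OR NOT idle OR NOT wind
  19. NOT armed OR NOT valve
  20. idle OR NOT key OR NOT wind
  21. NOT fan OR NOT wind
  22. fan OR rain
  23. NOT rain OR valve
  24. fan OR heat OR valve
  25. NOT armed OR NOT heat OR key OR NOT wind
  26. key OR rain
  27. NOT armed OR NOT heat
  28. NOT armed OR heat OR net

valve: True; fan: True; heat: False; idle: False; armed: False; key: False; net: False; rain: True; wind: False

Try valve = False:
  (NOT fan OR valve) forces fan = False.
  (fan OR NOT idle) forces idle = False.
  clause (idle OR valve) is falsified — backtrack.
So valve = True.
  then (NOT armed OR NOT valve) forces armed = False.
  then (armed OR NOT heat OR NOT valve) forces heat = False.
Set fan = True.
  then (NOT fan OR NOT wind) forces wind = False.
Set idle = False.
Set key = False.
  then (key OR rain) forces rain = True.
Set net = False.
All clauses satisfied.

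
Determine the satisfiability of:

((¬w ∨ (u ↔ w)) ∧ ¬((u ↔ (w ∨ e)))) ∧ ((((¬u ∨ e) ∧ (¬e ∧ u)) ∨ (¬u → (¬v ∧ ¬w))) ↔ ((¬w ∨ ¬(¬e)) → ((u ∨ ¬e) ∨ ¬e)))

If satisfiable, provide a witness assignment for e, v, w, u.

e: False; v: False; w: False; u: True

  (¬w ∨ (u ↔ w)) ∧ ¬((u ↔ (w ∨ e))) = True
    ¬w ∨ (u ↔ w) = True
      ¬w = True
      u ↔ w = False
    ¬((u ↔ (w ∨ e))) = True
      u ↔ (w ∨ e) = False
        w ∨ e = False
  (((¬u ∨ e) ∧ (¬e ∧ u)) ∨ (¬u → (¬v ∧ ¬w))) ↔ ((¬w ∨ ¬(¬e)) → ((u ∨ ¬e) ∨ ¬e)) = True
    ((¬u ∨ e) ∧ (¬e ∧ u)) ∨ (¬u → (¬v ∧ ¬w)) = True
      (¬u ∨ e) ∧ (¬e ∧ u) = False
        ¬u ∨ e = False
          ¬u = False
        ¬e ∧ u = True
          ¬e = True
      ¬u → (¬v ∧ ¬w) = True
        ¬u = False
        ¬v ∧ ¬w = True
          ¬v = True
          ¬w = True
    (¬w ∨ ¬(¬e)) → ((u ∨ ¬e) ∨ ¬e) = True
      ¬w ∨ ¬(¬e) = True
        ¬w = True
        ¬(¬e) = False
          ¬e = True
      (u ∨ ¬e) ∨ ¬e = True
        u ∨ ¬e = True
          ¬e = True
        ¬e = True
Both conjuncts True, so the formula holds.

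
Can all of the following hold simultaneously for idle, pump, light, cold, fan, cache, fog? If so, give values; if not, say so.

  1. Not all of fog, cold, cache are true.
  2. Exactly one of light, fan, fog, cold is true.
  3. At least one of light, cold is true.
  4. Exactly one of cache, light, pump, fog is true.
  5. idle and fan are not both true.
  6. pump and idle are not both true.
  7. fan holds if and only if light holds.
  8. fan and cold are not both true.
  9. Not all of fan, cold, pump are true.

idle=T, pump=F, light=F, cold=T, fan=F, cache=T, fog=F

  (1) {fog, cold, cache}: 2/3 true — not all ✓
  (2) {light, fan, fog, cold}: 1 true — exactly one ✓
  (3) {light, cold}: 1 true — at least one ✓
  (4) {cache, light, pump, fog}: 1 true — exactly one ✓
  (5) idle=T, fan=F — not both ✓
  (6) pump=F, idle=T — not both ✓
  (7) fan=F, light=F — same ✓
  (8) fan=F, cold=T — not both ✓
  (9) {fan, cold, pump}: 1/3 true — not all ✓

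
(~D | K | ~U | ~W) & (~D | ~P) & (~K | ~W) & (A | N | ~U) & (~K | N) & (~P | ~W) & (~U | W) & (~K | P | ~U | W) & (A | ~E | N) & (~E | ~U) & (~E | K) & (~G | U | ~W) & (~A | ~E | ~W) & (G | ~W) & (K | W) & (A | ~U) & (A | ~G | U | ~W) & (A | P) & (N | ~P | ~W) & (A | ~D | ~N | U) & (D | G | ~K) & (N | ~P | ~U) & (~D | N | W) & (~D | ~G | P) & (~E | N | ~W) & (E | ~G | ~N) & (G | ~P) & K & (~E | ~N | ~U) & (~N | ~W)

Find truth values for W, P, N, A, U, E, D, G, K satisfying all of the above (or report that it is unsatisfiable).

Unit clause (K) forces K = True.
In (~K | ~W) only ~W is left, so W = False.
In (~K | N) only N is left, so N = True.
In (~U | W) only ~U is left, so U = False.
Set P = False.
  then (A | P) forces A = True.
Set E = False.
  then (E | ~G | ~N) forces G = False.
  then (D | G | ~K) forces D = True.
All clauses satisfied.

W=F, P=F, N=T, A=T, U=F, E=F, D=T, G=F, K=T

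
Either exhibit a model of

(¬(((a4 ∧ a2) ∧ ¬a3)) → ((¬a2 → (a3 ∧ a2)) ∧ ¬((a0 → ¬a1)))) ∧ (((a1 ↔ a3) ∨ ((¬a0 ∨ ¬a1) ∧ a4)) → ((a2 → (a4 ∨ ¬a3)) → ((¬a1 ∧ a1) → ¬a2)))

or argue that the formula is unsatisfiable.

a0 = True; a1 = True; a2 = True; a3 = True; a4 = True

  ¬(((a4 ∧ a2) ∧ ¬a3)) → ((¬a2 → (a3 ∧ a2)) ∧ ¬((a0 → ¬a1))) = True
    ¬(((a4 ∧ a2) ∧ ¬a3)) = True
      (a4 ∧ a2) ∧ ¬a3 = False
        a4 ∧ a2 = True
        ¬a3 = False
    (¬a2 → (a3 ∧ a2)) ∧ ¬((a0 → ¬a1)) = True
      ¬a2 → (a3 ∧ a2) = True
        ¬a2 = False
        a3 ∧ a2 = True
      ¬((a0 → ¬a1)) = True
        a0 → ¬a1 = False
          ¬a1 = False
  ((a1 ↔ a3) ∨ ((¬a0 ∨ ¬a1) ∧ a4)) → ((a2 → (a4 ∨ ¬a3)) → ((¬a1 ∧ a1) → ¬a2)) = True
    (a1 ↔ a3) ∨ ((¬a0 ∨ ¬a1) ∧ a4) = True
      a1 ↔ a3 = True
      (¬a0 ∨ ¬a1) ∧ a4 = False
        ¬a0 ∨ ¬a1 = False
          ¬a0 = False
          ¬a1 = False
    (a2 → (a4 ∨ ¬a3)) → ((¬a1 ∧ a1) → ¬a2) = True
      a2 → (a4 ∨ ¬a3) = True
        a4 ∨ ¬a3 = True
          ¬a3 = False
      (¬a1 ∧ a1) → ¬a2 = True
        ¬a1 ∧ a1 = False
          ¬a1 = False
        ¬a2 = False
Both conjuncts True, so the formula holds.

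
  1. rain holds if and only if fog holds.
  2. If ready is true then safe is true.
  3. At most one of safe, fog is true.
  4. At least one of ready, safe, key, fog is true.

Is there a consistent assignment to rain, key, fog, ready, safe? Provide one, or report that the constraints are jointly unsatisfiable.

rain: False, key: False, fog: False, ready: False, safe: True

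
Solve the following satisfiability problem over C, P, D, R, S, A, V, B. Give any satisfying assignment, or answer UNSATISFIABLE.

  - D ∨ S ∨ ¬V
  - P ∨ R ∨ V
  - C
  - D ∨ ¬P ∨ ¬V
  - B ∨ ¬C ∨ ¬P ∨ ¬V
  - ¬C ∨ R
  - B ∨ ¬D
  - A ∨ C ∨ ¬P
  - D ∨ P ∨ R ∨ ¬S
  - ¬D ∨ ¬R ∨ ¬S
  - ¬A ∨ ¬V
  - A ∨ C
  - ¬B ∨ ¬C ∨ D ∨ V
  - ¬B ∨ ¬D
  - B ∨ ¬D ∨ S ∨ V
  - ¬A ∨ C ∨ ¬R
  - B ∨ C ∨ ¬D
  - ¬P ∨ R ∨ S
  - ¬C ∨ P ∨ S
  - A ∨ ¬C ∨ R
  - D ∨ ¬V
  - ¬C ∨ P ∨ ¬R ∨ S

C = True, P = True, D = False, R = True, S = True, A = True, V = False, B = False

Unit clause (C) forces C = True.
In (¬C ∨ R) only R is left, so R = True.
Set P = True.
Try D = True:
  (B ∨ ¬D) forces B = True.
  clause (¬B ∨ ¬D) is falsified — backtrack.
So D = False.
  then (D ∨ ¬P ∨ ¬V) forces V = False.
  then (¬B ∨ ¬C ∨ D ∨ V) forces B = False.
Set S = True.
Set A = True.
All clauses satisfied.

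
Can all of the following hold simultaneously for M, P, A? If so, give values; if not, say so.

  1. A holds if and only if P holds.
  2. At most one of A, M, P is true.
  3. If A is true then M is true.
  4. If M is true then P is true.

M = False; P = False; A = False

  (1) A=F, P=F — same ✓
  (2) {A, M, P}: 0 true — at most one ✓
  (3) A=F ⇒ M: vacuous ✓
  (4) M=F ⇒ P: vacuous ✓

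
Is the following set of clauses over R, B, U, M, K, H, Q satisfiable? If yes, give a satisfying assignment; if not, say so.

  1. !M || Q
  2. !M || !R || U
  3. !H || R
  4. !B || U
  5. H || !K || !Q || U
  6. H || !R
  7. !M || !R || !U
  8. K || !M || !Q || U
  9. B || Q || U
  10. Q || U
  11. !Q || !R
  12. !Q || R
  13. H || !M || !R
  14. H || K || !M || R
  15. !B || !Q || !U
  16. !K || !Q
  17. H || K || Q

R: True; B: True; U: True; M: False; K: True; H: True; Q: False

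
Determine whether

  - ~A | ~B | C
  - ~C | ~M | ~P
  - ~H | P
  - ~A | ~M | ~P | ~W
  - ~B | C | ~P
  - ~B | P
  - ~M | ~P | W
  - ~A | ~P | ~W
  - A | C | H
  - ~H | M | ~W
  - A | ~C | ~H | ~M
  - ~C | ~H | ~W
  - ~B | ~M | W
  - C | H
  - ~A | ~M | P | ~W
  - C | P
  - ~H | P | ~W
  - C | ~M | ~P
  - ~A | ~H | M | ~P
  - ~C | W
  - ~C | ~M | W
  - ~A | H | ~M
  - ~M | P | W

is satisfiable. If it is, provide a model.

C=T, B=F, P=F, M=F, W=T, H=F, A=T

Set C = True.
  then (~C | W) forces W = True.
  then (~C | ~H | ~W) forces H = False.
Set B = False.
Set P = False.
Set M = False.
Set A = True.
All clauses satisfied.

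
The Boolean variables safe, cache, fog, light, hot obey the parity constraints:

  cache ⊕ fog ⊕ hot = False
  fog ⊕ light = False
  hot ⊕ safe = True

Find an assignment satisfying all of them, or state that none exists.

safe = False, cache = True, fog = False, light = False, hot = True

cache ⊕ fog ⊕ hot = T ⊕ F ⊕ T = False ✓
fog ⊕ light = F ⊕ F = False ✓
hot ⊕ safe = T ⊕ F = True ✓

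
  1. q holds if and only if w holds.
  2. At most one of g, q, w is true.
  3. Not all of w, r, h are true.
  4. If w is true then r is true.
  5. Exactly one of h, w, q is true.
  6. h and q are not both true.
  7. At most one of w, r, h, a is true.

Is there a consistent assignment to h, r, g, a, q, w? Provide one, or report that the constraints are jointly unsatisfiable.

h = True; r = False; g = False; a = False; q = False; w = False

  (1) q=F, w=F — same ✓
  (2) {g, q, w}: 0 true — at most one ✓
  (3) {w, r, h}: 1/3 true — not all ✓
  (4) w=F ⇒ r: vacuous ✓
  (5) {h, w, q}: 1 true — exactly one ✓
  (6) h=T, q=F — not both ✓
  (7) {w, r, h, a}: 1 true — at most one ✓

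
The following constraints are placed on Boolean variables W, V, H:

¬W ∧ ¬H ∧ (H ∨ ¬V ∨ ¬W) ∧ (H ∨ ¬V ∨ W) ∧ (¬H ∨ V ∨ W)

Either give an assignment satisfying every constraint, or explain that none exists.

W = False, V = False, H = False

Unit clause (¬W) forces W = False.
Unit clause (¬H) forces H = False.
In (H ∨ ¬V ∨ W) only ¬V is left, so V = False.
All clauses satisfied.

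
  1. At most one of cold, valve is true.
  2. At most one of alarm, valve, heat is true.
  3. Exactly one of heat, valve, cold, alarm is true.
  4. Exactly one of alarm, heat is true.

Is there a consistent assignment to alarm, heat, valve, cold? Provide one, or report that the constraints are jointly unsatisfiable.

alarm: True, heat: False, valve: False, cold: False

  (1) {cold, valve}: 0 true — at most one ✓
  (2) {alarm, valve, heat}: 1 true — at most one ✓
  (3) {heat, valve, cold, alarm}: 1 true — exactly one ✓
  (4) {alarm, heat}: 1 true — exactly one ✓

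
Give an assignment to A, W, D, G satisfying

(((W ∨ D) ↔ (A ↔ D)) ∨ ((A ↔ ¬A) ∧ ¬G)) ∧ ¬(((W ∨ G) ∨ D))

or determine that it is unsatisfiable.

A: True, W: False, D: False, G: False

  ((W ∨ D) ↔ (A ↔ D)) ∨ ((A ↔ ¬A) ∧ ¬G) = True
    (W ∨ D) ↔ (A ↔ D) = True
      W ∨ D = False
      A ↔ D = False
    (A ↔ ¬A) ∧ ¬G = False
      A ↔ ¬A = False
        ¬A = False
      ¬G = True
  ¬(((W ∨ G) ∨ D)) = True
    (W ∨ G) ∨ D = False
      W ∨ G = False
Both conjuncts True, so the formula holds.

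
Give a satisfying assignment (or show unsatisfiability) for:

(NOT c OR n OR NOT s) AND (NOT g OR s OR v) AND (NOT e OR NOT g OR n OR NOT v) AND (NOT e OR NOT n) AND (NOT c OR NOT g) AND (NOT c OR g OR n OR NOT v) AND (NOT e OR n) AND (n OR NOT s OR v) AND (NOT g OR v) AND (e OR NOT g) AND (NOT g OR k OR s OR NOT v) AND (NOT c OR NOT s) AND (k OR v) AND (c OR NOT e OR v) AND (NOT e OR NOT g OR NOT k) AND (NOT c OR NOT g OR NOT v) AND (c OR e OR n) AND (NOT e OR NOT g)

Try g = True:
  (NOT c OR NOT g) forces c = False.
  (NOT g OR v) forces v = True.
  (e OR NOT g) forces e = True.
  clause (NOT e OR NOT g) is falsified — backtrack.
So g = False.
Set s = True.
  then (NOT c OR NOT s) forces c = False.
Set n = True.
  then (NOT e OR NOT n) forces e = False.
Set k = False.
  then (k OR v) forces v = True.
All clauses satisfied.

g = False, s = True, n = True, e = False, k = False, c = False, v = True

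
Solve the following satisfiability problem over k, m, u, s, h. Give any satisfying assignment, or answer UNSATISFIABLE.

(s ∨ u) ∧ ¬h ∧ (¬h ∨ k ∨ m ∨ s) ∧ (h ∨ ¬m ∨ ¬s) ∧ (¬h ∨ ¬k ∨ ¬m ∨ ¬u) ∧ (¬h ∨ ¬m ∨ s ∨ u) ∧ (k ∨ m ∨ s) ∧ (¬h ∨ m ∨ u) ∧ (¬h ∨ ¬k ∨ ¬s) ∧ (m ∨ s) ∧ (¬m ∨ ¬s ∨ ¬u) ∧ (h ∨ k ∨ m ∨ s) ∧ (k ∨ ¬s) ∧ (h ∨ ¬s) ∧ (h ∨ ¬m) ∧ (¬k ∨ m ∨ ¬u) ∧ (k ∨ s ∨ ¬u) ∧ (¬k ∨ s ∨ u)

The formula is unsatisfiable.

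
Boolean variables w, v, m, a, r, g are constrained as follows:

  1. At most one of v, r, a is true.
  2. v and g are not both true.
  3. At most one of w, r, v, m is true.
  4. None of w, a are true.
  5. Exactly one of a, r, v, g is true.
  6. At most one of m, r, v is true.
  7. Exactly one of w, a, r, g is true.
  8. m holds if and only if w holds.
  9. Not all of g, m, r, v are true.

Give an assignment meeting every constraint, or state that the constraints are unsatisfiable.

w: False, v: False, m: False, a: False, r: False, g: True

  (1) {v, r, a}: 0 true — at most one ✓
  (2) v=F, g=T — not both ✓
  (3) {w, r, v, m}: 0 true — at most one ✓
  (4) {w, a}: 0 true — none ✓
  (5) {a, r, v, g}: 1 true — exactly one ✓
  (6) {m, r, v}: 0 true — at most one ✓
  (7) {w, a, r, g}: 1 true — exactly one ✓
  (8) m=F, w=F — same ✓
  (9) {g, m, r, v}: 1/4 true — not all ✓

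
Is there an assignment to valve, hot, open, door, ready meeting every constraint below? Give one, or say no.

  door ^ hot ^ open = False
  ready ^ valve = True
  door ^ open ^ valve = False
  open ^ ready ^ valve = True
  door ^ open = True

valve = True, hot = True, open = False, door = True, ready = False

door ^ hot ^ open = T ^ T ^ F = False ✓
ready ^ valve = F ^ T = True ✓
door ^ open ^ valve = T ^ F ^ T = False ✓
open ^ ready ^ valve = F ^ F ^ T = True ✓
door ^ open = T ^ F = True ✓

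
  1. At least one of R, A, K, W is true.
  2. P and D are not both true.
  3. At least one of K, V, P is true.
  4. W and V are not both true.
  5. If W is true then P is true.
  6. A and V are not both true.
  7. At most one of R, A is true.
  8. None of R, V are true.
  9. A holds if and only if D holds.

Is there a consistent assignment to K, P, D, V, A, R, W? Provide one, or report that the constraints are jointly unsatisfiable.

K: True, P: False, D: False, V: False, A: False, R: False, W: False

  (1) {R, A, K, W}: 1 true — at least one ✓
  (2) P=F, D=F — not both ✓
  (3) {K, V, P}: 1 true — at least one ✓
  (4) W=F, V=F — not both ✓
  (5) W=F ⇒ P: vacuous ✓
  (6) A=F, V=F — not both ✓
  (7) {R, A}: 0 true — at most one ✓
  (8) {R, V}: 0 true — none ✓
  (9) A=F, D=F — same ✓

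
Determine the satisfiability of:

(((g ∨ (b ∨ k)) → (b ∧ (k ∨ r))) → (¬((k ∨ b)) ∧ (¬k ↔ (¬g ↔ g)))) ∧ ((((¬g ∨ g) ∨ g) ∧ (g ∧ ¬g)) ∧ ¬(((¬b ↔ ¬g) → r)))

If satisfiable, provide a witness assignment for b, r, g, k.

Case g = True: the conjunct ¬g is False.
Case g = False: the conjunct g is False.
Both cases fail — unsatisfiable.

The formula is unsatisfiable.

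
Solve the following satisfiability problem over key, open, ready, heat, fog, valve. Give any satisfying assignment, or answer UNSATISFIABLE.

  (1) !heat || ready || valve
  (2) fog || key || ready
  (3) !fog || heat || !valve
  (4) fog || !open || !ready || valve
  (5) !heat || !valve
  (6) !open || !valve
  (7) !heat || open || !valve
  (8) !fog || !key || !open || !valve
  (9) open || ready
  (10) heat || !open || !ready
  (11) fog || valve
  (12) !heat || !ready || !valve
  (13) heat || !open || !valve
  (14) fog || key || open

Set key = True.
Set open = False.
  then (open || ready) forces ready = True.
Set heat = False.
Set fog = True.
  then (!fog || heat || !valve) forces valve = False.
All clauses satisfied.

key: True; open: False; ready: True; heat: False; fog: True; valve: False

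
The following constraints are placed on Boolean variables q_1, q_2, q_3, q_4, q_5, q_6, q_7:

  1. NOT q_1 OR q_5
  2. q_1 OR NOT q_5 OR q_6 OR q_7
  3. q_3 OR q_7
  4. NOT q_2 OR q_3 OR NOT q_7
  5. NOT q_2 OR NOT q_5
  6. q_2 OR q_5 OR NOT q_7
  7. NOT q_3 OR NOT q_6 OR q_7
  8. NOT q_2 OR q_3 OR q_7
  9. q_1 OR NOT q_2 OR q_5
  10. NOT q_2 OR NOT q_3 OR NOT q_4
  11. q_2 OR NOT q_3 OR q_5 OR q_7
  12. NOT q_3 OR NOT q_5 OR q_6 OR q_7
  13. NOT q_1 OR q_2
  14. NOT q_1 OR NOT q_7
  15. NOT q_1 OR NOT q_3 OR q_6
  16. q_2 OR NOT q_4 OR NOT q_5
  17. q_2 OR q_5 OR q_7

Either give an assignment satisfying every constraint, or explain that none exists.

q_1 = False, q_2 = False, q_3 = True, q_4 = False, q_5 = True, q_6 = True, q_7 = True

Try q_1 = True:
  (NOT q_1 OR q_5) forces q_5 = True.
  (NOT q_2 OR NOT q_5) forces q_2 = False.
  clause (NOT q_1 OR q_2) is falsified — backtrack.
So q_1 = False.
Set q_2 = False.
Set q_3 = True.
Set q_4 = False.
Try q_5 = False:
  (q_2 OR q_5 OR NOT q_7) forces q_7 = False.
  clause (q_2 OR NOT q_3 OR q_5 OR q_7) is falsified — backtrack.
So q_5 = True.
Set q_6 = True.
  then (NOT q_3 OR NOT q_6 OR q_7) forces q_7 = True.
All clauses satisfied.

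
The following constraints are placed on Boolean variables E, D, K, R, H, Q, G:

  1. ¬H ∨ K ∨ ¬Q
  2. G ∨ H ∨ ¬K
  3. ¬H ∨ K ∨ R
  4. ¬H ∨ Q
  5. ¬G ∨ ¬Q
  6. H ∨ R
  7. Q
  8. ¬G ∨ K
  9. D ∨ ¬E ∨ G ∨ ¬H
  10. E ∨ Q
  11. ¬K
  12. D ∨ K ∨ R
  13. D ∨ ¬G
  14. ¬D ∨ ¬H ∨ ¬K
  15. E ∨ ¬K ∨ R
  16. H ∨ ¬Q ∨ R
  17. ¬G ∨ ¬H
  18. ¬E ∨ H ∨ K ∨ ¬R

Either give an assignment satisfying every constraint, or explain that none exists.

E = False; D = True; K = False; R = True; H = False; Q = True; G = False

Unit clause (Q) forces Q = True.
Unit clause (¬K) forces K = False.
In (¬H ∨ K ∨ ¬Q) only ¬H is left, so H = False.
In (¬G ∨ ¬Q) only ¬G is left, so G = False.
In (H ∨ R) only R is left, so R = True.
In (¬E ∨ H ∨ K ∨ ¬R) only ¬E is left, so E = False.
Set D = True.
All clauses satisfied.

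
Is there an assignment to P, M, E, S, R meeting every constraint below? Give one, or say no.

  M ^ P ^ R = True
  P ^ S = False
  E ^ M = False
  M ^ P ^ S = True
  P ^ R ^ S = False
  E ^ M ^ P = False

P: False, M: True, E: True, S: False, R: False

M ^ P ^ R = T ^ F ^ F = True ✓
P ^ S = F ^ F = False ✓
E ^ M = T ^ T = False ✓
M ^ P ^ S = T ^ F ^ F = True ✓
P ^ R ^ S = F ^ F ^ F = False ✓
E ^ M ^ P = T ^ T ^ F = False ✓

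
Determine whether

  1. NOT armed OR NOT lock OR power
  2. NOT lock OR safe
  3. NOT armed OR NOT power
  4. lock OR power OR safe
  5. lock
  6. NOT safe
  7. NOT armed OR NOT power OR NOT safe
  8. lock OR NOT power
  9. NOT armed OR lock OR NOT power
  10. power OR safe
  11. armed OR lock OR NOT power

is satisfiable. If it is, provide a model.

The formula is unsatisfiable.

Case lock = True:
  (NOT lock OR safe) forces safe = True.
  Clause (NOT safe) is falsified — contradiction.
Case lock = False:
  Clause (lock) is falsified — contradiction.
Both cases fail, so the formula is unsatisfiable.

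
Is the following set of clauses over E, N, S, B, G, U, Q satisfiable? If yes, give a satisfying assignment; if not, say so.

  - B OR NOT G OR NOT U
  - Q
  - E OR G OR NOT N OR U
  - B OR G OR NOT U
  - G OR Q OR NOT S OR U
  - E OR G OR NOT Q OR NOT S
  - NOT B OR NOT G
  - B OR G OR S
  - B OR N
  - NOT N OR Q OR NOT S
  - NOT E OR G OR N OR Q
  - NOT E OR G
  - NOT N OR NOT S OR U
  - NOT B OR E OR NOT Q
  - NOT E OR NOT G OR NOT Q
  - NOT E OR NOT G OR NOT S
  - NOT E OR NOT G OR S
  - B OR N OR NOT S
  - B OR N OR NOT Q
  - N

E = False; N = True; S = False; B = False; G = True; U = False; Q = True

Unit clause (Q) forces Q = True.
Unit clause (N) forces N = True.
Set E = False.
  then (NOT B OR E OR NOT Q) forces B = False.
Try S = True:
  (E OR G OR NOT Q OR NOT S) forces G = True.
  (B OR NOT G OR NOT U) forces U = False.
  clause (NOT N OR NOT S OR U) is falsified — backtrack.
So S = False.
  then (B OR G OR S) forces G = True.
  then (B OR NOT G OR NOT U) forces U = False.
All clauses satisfied.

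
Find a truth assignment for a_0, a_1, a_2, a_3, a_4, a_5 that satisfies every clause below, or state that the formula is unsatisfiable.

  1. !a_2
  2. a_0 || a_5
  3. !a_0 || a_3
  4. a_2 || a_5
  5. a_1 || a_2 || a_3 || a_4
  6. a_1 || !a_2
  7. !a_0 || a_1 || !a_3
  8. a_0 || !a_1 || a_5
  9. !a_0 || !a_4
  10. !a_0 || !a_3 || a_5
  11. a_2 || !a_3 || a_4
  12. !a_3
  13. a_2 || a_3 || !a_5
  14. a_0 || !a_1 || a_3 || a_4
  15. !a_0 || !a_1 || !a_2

Case a_2 = True:
  Clause (!a_2) is falsified — contradiction.
Case a_2 = False:
  (a_2 || a_5) forces a_5 = True.
  (!a_3) forces a_3 = False.
  Clause (a_2 || a_3 || !a_5) is falsified — contradiction.
Both cases fail, so the formula is unsatisfiable.

Unsatisfiable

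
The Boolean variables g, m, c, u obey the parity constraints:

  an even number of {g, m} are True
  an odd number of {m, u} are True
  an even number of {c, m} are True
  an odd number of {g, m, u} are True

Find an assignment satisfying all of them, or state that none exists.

g=F; m=F; c=F; u=T

{g, m}: 0 true → even ✓
{m, u}: 1 true → odd ✓
{c, m}: 0 true → even ✓
{g, m, u}: 1 true → odd ✓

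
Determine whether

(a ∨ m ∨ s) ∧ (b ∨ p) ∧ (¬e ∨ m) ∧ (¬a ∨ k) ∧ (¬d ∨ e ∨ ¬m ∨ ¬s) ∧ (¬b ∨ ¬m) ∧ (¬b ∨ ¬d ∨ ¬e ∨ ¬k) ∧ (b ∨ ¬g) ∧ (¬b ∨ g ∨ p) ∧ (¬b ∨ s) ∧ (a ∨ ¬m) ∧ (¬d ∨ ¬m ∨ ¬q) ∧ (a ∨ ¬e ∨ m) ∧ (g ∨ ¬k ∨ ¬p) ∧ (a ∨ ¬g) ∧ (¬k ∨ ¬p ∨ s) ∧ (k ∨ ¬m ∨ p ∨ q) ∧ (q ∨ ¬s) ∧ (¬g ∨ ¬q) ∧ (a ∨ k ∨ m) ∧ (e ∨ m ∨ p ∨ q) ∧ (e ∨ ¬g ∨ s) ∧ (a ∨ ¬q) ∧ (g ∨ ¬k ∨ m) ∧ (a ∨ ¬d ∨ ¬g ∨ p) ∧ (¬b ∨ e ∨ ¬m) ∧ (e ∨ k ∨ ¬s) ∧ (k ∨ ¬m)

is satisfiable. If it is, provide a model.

Unsatisfiable

Case s = True:
  (q ∨ ¬s) forces q = True.
  (¬g ∨ ¬q) forces g = False.
  (a ∨ ¬q) forces a = True.
  (¬a ∨ k) forces k = True.
  (g ∨ ¬k ∨ ¬p) forces p = False.
  (b ∨ p) forces b = True.
  Clause (¬b ∨ g ∨ p) is falsified — contradiction.
Case s = False:
  (¬b ∨ s) forces b = False.
  (b ∨ p) forces p = True.
  (b ∨ ¬g) forces g = False.
  (g ∨ ¬k ∨ ¬p) forces k = False.
  (¬a ∨ k) forces a = False.
  (a ∨ m ∨ s) forces m = True.
  Clause (a ∨ ¬m) is falsified — contradiction.
Both cases fail, so the formula is unsatisfiable.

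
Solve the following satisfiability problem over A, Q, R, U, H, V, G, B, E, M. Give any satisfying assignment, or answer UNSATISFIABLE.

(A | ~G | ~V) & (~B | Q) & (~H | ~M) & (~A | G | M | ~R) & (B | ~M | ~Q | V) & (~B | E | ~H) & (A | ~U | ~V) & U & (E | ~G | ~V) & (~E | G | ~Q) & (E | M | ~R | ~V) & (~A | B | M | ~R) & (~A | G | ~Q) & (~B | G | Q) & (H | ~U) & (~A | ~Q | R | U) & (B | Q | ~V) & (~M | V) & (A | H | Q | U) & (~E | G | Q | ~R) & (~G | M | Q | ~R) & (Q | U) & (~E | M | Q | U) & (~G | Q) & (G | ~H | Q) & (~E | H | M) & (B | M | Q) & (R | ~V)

Unit clause (U) forces U = True.
In (H | ~U) only H is left, so H = True.
In (~H | ~M) only ~M is left, so M = False.
Set A = True.
Set Q = True.
  then (~A | G | ~Q) forces G = True.
Set R = False.
  then (R | ~V) forces V = False.
Set B = False.
Set E = False.
All clauses satisfied.

A: True, Q: True, R: False, U: True, H: True, V: False, G: True, B: False, E: False, M: False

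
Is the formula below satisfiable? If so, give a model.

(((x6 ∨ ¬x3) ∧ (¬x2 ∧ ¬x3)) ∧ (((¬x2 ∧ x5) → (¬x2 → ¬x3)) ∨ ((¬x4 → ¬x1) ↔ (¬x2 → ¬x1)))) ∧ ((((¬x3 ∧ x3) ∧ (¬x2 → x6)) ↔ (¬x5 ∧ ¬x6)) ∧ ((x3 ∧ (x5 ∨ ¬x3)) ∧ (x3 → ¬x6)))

The formula is unsatisfiable.

Case x3 = True: the conjunct ¬x3 is False.
Case x3 = False: the conjunct x3 is False.
Both cases fail — unsatisfiable.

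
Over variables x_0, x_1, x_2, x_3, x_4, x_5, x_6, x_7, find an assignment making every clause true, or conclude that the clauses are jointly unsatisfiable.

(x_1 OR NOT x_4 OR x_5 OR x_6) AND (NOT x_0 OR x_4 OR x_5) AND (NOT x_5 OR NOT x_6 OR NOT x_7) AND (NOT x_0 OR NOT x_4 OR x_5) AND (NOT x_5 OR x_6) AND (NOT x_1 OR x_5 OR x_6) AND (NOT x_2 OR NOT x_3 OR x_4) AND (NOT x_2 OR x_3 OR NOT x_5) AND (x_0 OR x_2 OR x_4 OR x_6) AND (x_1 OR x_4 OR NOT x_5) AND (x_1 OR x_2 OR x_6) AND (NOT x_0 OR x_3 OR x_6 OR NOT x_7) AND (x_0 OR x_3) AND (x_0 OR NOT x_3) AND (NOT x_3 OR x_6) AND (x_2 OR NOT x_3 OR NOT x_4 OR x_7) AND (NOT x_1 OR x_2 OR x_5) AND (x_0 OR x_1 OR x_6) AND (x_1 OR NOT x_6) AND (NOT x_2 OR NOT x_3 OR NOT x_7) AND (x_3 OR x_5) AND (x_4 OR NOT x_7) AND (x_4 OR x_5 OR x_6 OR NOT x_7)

x_0 = True; x_1 = True; x_2 = False; x_3 = True; x_4 = False; x_5 = True; x_6 = True; x_7 = False

Try x_0 = False:
  (x_0 OR x_3) forces x_3 = True.
  clause (x_0 OR NOT x_3) is falsified — backtrack.
So x_0 = True.
Try x_1 = False:
  (x_1 OR NOT x_6) forces x_6 = False.
  (NOT x_5 OR x_6) forces x_5 = False.
  (x_1 OR NOT x_4 OR x_5 OR x_6) forces x_4 = False.
  clause (NOT x_0 OR x_4 OR x_5) is falsified — backtrack.
So x_1 = True.
Set x_2 = False.
  then (NOT x_1 OR x_2 OR x_5) forces x_5 = True.
  then (NOT x_5 OR x_6) forces x_6 = True.
  then (NOT x_5 OR NOT x_6 OR NOT x_7) forces x_7 = False.
Set x_3 = True.
  then (x_2 OR NOT x_3 OR NOT x_4 OR x_7) forces x_4 = False.
All clauses satisfied.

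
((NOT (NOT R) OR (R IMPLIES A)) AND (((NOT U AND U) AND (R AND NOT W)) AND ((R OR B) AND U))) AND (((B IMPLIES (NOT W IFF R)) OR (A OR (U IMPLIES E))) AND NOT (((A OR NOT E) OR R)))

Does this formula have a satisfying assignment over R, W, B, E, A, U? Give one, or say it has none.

Case R = True: the conjunct NOT (((A OR NOT E) OR R)) becomes NOT (((A OR NOT E) OR True)) = False.
Case R = False: the conjunct R is False.
Both cases fail — unsatisfiable.

Unsatisfiable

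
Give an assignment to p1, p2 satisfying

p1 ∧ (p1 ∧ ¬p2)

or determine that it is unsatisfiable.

p1=T; p2=F

  p1 ∧ ¬p2 = True
    ¬p2 = True
Both conjuncts True, so the formula holds.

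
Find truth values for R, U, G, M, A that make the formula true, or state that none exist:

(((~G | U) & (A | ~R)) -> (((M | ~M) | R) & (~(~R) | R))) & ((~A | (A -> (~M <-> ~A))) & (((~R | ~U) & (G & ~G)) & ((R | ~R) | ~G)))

Unsatisfiable

Case G = True: the conjunct ~G is False.
Case G = False: the conjunct G is False.
Both cases fail — unsatisfiable.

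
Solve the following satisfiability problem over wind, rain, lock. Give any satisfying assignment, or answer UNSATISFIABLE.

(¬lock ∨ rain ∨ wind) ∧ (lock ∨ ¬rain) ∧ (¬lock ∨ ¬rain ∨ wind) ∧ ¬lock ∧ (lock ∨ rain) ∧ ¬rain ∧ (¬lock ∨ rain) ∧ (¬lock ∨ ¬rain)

No satisfying assignment exists.

Case rain = True:
  Clause (¬rain) is falsified — contradiction.
Case rain = False:
  (¬lock) forces lock = False.
  Clause (lock ∨ rain) is falsified — contradiction.
Both cases fail, so the formula is unsatisfiable.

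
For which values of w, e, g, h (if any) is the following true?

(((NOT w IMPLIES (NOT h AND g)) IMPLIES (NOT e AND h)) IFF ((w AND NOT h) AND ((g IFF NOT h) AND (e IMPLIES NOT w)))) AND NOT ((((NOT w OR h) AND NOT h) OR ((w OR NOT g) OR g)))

Unsatisfiable

The conjunct NOT ((((NOT w OR h) AND NOT h) OR ((w OR NOT g) OR g))) is unsatisfiable on its own:
  w=F, g=F, h=F: evaluates to False.
  w=F, g=F, h=T: evaluates to False.
  w=F, g=T, h=F: evaluates to False.
  w=F, g=T, h=T: evaluates to False.
  w=T, g=F, h=F: evaluates to False.
  w=T, g=F, h=T: evaluates to False.
  w=T, g=T, h=F: evaluates to False.
  w=T, g=T, h=T: evaluates to False.
So the whole conjunction is unsatisfiable.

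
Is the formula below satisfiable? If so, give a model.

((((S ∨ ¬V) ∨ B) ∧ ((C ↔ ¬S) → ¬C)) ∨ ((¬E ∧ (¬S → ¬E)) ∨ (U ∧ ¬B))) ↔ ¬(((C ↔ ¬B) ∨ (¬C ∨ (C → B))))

C: True, S: False, V: True, B: False, U: False, E: True

  ((((S ∨ ¬V) ∨ B) ∧ ((C ↔ ¬S) → ¬C)) ∨ ((¬E ∧ (¬S → ¬E)) ∨ (U ∧ ¬B))) ↔ ¬(((C ↔ ¬B) ∨ (¬C ∨ (C → B)))) = True
    (((S ∨ ¬V) ∨ B) ∧ ((C ↔ ¬S) → ¬C)) ∨ ((¬E ∧ (¬S → ¬E)) ∨ (U ∧ ¬B)) = False
      ((S ∨ ¬V) ∨ B) ∧ ((C ↔ ¬S) → ¬C) = False
        (S ∨ ¬V) ∨ B = False
          S ∨ ¬V = False
            ¬V = False
        (C ↔ ¬S) → ¬C = False
          C ↔ ¬S = True
            ¬S = True
          ¬C = False
      (¬E ∧ (¬S → ¬E)) ∨ (U ∧ ¬B) = False
        ¬E ∧ (¬S → ¬E) = False
          ¬E = False
          ¬S → ¬E = False
            ¬S = True
            ¬E = False
        U ∧ ¬B = False
          ¬B = True
    ¬(((C ↔ ¬B) ∨ (¬C ∨ (C → B)))) = False
      (C ↔ ¬B) ∨ (¬C ∨ (C → B)) = True
        C ↔ ¬B = True
          ¬B = True
        ¬C ∨ (C → B) = False
          ¬C = False
          C → B = False
The formula evaluates to True.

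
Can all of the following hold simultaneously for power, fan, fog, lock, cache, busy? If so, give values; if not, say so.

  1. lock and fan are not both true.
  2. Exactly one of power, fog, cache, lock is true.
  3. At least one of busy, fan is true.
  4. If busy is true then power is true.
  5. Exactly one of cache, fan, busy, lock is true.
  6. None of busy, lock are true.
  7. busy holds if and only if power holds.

power=F; fan=T; fog=T; lock=F; cache=F; busy=F

  (1) lock=F, fan=T — not both ✓
  (2) {power, fog, cache, lock}: 1 true — exactly one ✓
  (3) {busy, fan}: 1 true — at least one ✓
  (4) busy=F ⇒ power: vacuous ✓
  (5) {cache, fan, busy, lock}: 1 true — exactly one ✓
  (6) {busy, lock}: 0 true — none ✓
  (7) busy=F, power=F — same ✓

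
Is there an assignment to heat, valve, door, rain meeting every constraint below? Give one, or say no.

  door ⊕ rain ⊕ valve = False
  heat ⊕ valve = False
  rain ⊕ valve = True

heat: False; valve: False; door: True; rain: True

door ⊕ rain ⊕ valve = T ⊕ T ⊕ F = False ✓
heat ⊕ valve = F ⊕ F = False ✓
rain ⊕ valve = T ⊕ F = True ✓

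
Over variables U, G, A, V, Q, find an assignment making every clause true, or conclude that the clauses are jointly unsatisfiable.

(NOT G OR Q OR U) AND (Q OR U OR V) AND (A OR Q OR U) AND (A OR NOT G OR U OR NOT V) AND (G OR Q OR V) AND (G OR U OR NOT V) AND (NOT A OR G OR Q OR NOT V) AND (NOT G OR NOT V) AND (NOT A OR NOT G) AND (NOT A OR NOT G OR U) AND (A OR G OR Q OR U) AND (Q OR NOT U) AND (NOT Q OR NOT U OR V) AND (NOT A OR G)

U = False, G = False, A = False, V = False, Q = True

Set U = False.
Set G = False.
  then (G OR U OR NOT V) forces V = False.
  then (NOT A OR G) forces A = False.
  then (Q OR U OR V) forces Q = True.
All clauses satisfied.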